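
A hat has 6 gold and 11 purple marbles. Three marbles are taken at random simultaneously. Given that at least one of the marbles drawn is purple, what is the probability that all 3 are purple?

P(all 3 purple) = C(11,3)/C(17,3) = 33/136; P(at least one purple) = 1 − C(6,3)/C(17,3) = 33/34.
Since 'all 3 purple' ⊆ 'at least one purple', P(all 3 | at least one) = 33/136 / 33/34 = 1/4 ≈ 0.2500.

1/4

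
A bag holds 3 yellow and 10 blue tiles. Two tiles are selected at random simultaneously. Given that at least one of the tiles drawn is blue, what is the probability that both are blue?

P(both blue) = C(10,2)/C(13,2) = 15/26; P(at least one blue) = 1 − C(3,2)/C(13,2) = 25/26.
Since 'both blue' ⊆ 'at least one blue', P(both | at least one) = 15/26 / 25/26 = 3/5 ≈ 0.6000.

3/5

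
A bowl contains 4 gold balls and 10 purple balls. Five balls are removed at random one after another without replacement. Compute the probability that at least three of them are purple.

Sum the hypergeometric tail for j = 3,…,5 purple balls.
Favorable = C(10,3)·C(4,2) + C(10,4)·C(4,1) + C(10,5)·C(4,0) = 1812; total = C(14,5) = 2002.
P = 1812/2002 = 906/1001 ≈ 0.9051.

906/1001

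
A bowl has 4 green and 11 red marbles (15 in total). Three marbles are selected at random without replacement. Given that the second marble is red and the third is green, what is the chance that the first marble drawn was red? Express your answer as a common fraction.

10/13

P(first=red and the second marble is red and the third is green) = (11/15)·(10/14)·(4/13) = 44/273.
P(E) = Σ over first color = 22/455 + 44/273 = 22/105.
By Bayes, P(first=red | E) = 44/273 / 22/105 = 10/13 ≈ 0.7692.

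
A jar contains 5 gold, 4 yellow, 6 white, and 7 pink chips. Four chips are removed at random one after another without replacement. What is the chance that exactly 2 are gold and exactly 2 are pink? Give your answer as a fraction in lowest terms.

Unordered draws without replacement: count favorable combinations over C(22,4).
Favorable = C(5,2) · C(4,0) · C(6,0) · C(7,2) = 210; total = C(22,4) = 7315.
P = 210/7315 = 6/209 ≈ 0.0287.

6/209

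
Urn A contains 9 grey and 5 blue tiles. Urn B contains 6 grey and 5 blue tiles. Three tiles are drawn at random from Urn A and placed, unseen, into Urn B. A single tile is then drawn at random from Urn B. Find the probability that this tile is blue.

Condition on how many of the transferred tiles are blue (from Urn A: 5 blue of 14; then Urn B has 14 total).
  0 blue: C(5,0)C(9,3)/C(14,3) = 3/13; then P = 5/14
  1 blue: C(5,1)C(9,2)/C(14,3) = 45/91; then P = 6/14
  2 blue: C(5,2)C(9,1)/C(14,3) = 45/182; then P = 7/14
  3 blue: C(5,3)C(9,0)/C(14,3) = 5/182; then P = 8/14
P(blue from Urn B) = 85/196 ≈ 0.4337.

85/196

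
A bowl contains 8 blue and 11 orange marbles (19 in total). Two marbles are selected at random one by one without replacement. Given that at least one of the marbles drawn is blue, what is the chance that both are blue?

P(both blue) = C(8,2)/C(19,2) = 28/171; P(at least one blue) = 1 − C(11,2)/C(19,2) = 116/171.
Since 'both blue' ⊆ 'at least one blue', P(both | at least one) = 28/171 / 116/171 = 7/29 ≈ 0.2414.

7/29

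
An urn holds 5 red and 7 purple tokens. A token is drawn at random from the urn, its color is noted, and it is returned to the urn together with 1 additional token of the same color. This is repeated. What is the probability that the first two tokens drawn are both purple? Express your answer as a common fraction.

After a purple draw the urn holds 8 purple out of 13.
P = (7/12)·(8/13) = 14/39 ≈ 0.3590.

14/39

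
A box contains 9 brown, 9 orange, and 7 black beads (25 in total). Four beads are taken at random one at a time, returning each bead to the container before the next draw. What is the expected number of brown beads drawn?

36/25

By linearity of expectation, E[X] = Σ P(draw i is brown); each independent draw has P(brown) = 9/25.
E[X] = 4 · 9/25 = 36/25 ≈ 1.4400.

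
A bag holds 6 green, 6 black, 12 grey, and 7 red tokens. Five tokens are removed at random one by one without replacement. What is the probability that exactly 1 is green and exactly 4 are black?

Unordered draws without replacement: count favorable combinations over C(31,5).
Favorable = C(6,1) · C(6,4) · C(12,0) · C(7,0) = 90; total = C(31,5) = 169911.
P = 90/169911 = 10/18879 ≈ 0.0005.

10/18879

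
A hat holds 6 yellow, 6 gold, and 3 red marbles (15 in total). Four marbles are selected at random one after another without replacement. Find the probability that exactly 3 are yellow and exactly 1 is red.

4/91

Unordered draws without replacement: count favorable combinations over C(15,4).
Favorable = C(6,3) · C(6,0) · C(3,1) = 60; total = C(15,4) = 1365.
P = 60/1365 = 4/91 ≈ 0.0440.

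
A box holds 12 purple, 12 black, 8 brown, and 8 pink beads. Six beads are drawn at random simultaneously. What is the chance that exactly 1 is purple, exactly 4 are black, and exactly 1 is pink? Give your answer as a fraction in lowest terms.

792/63973

Unordered draws without replacement: count favorable combinations over C(40,6).
Favorable = C(12,1) · C(12,4) · C(8,0) · C(8,1) = 47520; total = C(40,6) = 3838380.
P = 47520/3838380 = 792/63973 ≈ 0.0124.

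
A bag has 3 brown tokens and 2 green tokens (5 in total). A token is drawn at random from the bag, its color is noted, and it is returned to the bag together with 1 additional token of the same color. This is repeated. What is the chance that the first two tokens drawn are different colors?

Either brown then green, or green then brown; after the first draw the total is 6.
P = (3/5)·(2/6) + (2/5)·(3/6) = 2/5 ≈ 0.4000.

2/5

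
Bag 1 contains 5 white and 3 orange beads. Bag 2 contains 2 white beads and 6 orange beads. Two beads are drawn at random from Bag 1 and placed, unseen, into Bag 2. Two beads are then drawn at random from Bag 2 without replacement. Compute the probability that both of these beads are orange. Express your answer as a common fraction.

Condition on how many of the transferred beads are orange (from Bag 1: 3 orange of 8; then Bag 2 has 10 total).
  0 orange: C(3,0)C(5,2)/C(8,2) = 5/14; then P = C(6,2)/C(10,2) = 1/3
  1 orange: C(3,1)C(5,1)/C(8,2) = 15/28; then P = C(7,2)/C(10,2) = 7/15
  2 orange: C(3,2)C(5,0)/C(8,2) = 3/28; then P = C(8,2)/C(10,2) = 28/45
P(both orange) = 61/140 ≈ 0.4357.

61/140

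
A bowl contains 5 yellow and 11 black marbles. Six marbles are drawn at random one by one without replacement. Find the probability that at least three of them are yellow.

Sum the hypergeometric tail for j = 3,…,5 yellow marbles.
Favorable = C(5,3)·C(11,3) + C(5,4)·C(11,2) + C(5,5)·C(11,1) = 1936; total = C(16,6) = 8008.
P = 1936/8008 = 22/91 ≈ 0.2418.

22/91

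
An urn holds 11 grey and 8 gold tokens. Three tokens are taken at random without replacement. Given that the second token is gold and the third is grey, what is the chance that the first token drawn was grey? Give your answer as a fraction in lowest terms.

10/17

P(first=grey and the second token is gold and the third is grey) = (11/19)·(8/18)·(10/17) = 440/2907.
P(E) = Σ over first color = 440/2907 + 308/2907 = 44/171.
By Bayes, P(first=grey | E) = 440/2907 / 44/171 = 10/17 ≈ 0.5882.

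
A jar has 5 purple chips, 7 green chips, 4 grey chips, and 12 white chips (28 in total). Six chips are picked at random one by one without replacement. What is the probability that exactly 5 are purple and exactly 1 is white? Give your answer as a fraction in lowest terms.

1/31395

Unordered draws without replacement: count favorable combinations over C(28,6).
Favorable = C(5,5) · C(7,0) · C(4,0) · C(12,1) = 12; total = C(28,6) = 376740.
P = 12/376740 = 1/31395 ≈ 0.0000.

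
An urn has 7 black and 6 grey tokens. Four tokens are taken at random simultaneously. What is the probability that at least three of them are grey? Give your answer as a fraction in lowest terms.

Sum the hypergeometric tail for j = 3,…,4 grey tokens.
Favorable = C(6,3)·C(7,1) + C(6,4)·C(7,0) = 155; total = C(13,4) = 715.
P = 155/715 = 31/143 ≈ 0.2168.

31/143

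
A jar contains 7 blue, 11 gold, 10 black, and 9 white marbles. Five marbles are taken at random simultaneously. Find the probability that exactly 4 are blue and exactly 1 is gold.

Unordered draws without replacement: count favorable combinations over C(37,5).
Favorable = C(7,4) · C(11,1) · C(10,0) · C(9,0) = 385; total = C(37,5) = 435897.
P = 385/435897 = 5/5661 ≈ 0.0009.

5/5661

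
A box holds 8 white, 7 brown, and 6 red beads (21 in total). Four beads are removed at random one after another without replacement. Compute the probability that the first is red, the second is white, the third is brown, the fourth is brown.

4/285

Multiply the conditional probability of each draw in order, without replacement, so each draw removes one from its color and from the total.
P = (6/21) · (8/20) · (7/19) · (6/18) = 4/285 ≈ 0.0140.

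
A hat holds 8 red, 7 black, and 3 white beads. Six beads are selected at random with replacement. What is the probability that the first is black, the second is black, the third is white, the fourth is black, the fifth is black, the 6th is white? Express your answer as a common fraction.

Multiply the conditional probability of each draw in order, with replacement (the composition resets each draw).
P = (7/18) · (7/18) · (3/18) · (7/18) · (7/18) · (3/18) = 2401/3779136 ≈ 0.0006.

2401/3779136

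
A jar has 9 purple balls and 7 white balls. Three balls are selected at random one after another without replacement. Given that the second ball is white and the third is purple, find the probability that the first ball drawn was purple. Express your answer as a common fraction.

4/7

P(first=purple and the second ball is white and the third is purple) = (9/16)·(7/15)·(8/14) = 3/20.
P(E) = Σ over first color = 3/20 + 9/80 = 21/80.
By Bayes, P(first=purple | E) = 3/20 / 21/80 = 4/7 ≈ 0.5714.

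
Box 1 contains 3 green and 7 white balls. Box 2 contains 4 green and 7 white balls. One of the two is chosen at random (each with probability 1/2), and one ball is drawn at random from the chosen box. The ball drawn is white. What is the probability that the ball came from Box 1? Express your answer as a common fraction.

P(white | Box 1) = 7/10; P(white | Box 2) = 7/11.
P(white) = 1/2·7/10 + 1/2·7/11 = 147/220.
By Bayes' rule, P(Box 1 | white) = 7/20 / 147/220 = 11/21 ≈ 0.5238.

11/21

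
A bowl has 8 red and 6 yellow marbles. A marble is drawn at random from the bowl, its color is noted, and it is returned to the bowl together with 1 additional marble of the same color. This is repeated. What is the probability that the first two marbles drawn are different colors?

Either red then yellow, or yellow then red; after the first draw the total is 15.
P = (8/14)·(6/15) + (6/14)·(8/15) = 16/35 ≈ 0.4571.

16/35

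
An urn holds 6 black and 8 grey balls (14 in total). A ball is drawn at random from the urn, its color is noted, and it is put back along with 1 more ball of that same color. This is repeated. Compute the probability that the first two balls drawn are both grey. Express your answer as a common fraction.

12/35

After a grey draw the urn holds 9 grey out of 15.
P = (8/14)·(9/15) = 12/35 ≈ 0.3429.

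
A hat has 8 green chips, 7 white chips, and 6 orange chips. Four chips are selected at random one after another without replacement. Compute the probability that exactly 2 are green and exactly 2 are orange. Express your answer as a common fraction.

Unordered draws without replacement: count favorable combinations over C(21,4).
Favorable = C(8,2) · C(7,0) · C(6,2) = 420; total = C(21,4) = 5985.
P = 420/5985 = 4/57 ≈ 0.0702.

4/57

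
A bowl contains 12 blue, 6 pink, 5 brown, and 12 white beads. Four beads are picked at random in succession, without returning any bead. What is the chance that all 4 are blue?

9/952

Unordered draws without replacement: count favorable combinations over C(35,4).
Favorable = C(12,4) · C(6,0) · C(5,0) · C(12,0) = 495; total = C(35,4) = 52360.
P = 495/52360 = 9/952 ≈ 0.0095.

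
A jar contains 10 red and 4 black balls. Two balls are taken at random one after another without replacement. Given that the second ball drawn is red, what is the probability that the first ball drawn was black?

P(first=black and the second ball drawn is red) = (4/14)·(10/13) = 20/91.
P(the second ball drawn is red) = Σ over first color = 45/91 + 20/91 = 5/7.
By Bayes, P(first=black | the second ball drawn is red) = 20/91 / 5/7 = 4/13 ≈ 0.3077.

4/13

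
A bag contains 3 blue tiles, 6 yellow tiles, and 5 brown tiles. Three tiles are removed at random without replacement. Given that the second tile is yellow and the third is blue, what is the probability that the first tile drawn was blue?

1/6

P(first=blue and the second tile is yellow and the third is blue) = (3/14)·(6/13)·(2/12) = 3/182.
P(E) = Σ over first color = 3/182 + 15/364 + 15/364 = 9/91.
By Bayes, P(first=blue | E) = 3/182 / 9/91 = 1/6 ≈ 0.1667.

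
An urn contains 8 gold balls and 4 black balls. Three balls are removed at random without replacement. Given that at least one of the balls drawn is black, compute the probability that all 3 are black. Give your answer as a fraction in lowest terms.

P(all 3 black) = C(4,3)/C(12,3) = 1/55; P(at least one black) = 1 − C(8,3)/C(12,3) = 41/55.
Since 'all 3 black' ⊆ 'at least one black', P(all 3 | at least one) = 1/55 / 41/55 = 1/41 ≈ 0.0244.

1/41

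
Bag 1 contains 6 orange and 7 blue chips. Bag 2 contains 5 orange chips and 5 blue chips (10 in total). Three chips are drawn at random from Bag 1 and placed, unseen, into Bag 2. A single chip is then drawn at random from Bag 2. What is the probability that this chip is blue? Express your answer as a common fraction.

86/169

Condition on how many of the transferred chips are blue (from Bag 1: 7 blue of 13; then Bag 2 has 13 total).
  0 blue: C(7,0)C(6,3)/C(13,3) = 10/143; then P = 5/13
  1 blue: C(7,1)C(6,2)/C(13,3) = 105/286; then P = 6/13
  2 blue: C(7,2)C(6,1)/C(13,3) = 63/143; then P = 7/13
  3 blue: C(7,3)C(6,0)/C(13,3) = 35/286; then P = 8/13
P(blue from Bag 2) = 86/169 ≈ 0.5089.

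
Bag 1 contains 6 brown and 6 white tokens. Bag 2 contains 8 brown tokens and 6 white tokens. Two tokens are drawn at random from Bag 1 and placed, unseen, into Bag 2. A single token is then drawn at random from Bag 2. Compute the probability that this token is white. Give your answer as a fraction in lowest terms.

7/16

Condition on how many of the transferred tokens are white (from Bag 1: 6 white of 12; then Bag 2 has 16 total).
  0 white: C(6,0)C(6,2)/C(12,2) = 5/22; then P = 6/16
  1 white: C(6,1)C(6,1)/C(12,2) = 6/11; then P = 7/16
  2 white: C(6,2)C(6,0)/C(12,2) = 5/22; then P = 8/16
P(white from Bag 2) = 7/16 ≈ 0.4375.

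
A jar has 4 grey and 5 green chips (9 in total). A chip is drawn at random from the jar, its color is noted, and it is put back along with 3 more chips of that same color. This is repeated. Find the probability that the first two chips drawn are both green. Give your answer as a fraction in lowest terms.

10/27

After a green draw the jar holds 8 green out of 12.
P = (5/9)·(8/12) = 10/27 ≈ 0.3704.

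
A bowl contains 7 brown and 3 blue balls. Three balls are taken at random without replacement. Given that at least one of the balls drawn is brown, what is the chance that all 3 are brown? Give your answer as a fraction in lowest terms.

5/17

P(all 3 brown) = C(7,3)/C(10,3) = 7/24; P(at least one brown) = 1 − C(3,3)/C(10,3) = 119/120.
Since 'all 3 brown' ⊆ 'at least one brown', P(all 3 | at least one) = 7/24 / 119/120 = 5/17 ≈ 0.2941.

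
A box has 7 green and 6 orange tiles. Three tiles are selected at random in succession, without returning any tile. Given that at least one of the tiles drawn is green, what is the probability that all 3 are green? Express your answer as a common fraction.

5/38

P(all 3 green) = C(7,3)/C(13,3) = 35/286; P(at least one green) = 1 − C(6,3)/C(13,3) = 133/143.
Since 'all 3 green' ⊆ 'at least one green', P(all 3 | at least one) = 35/286 / 133/143 = 5/38 ≈ 0.1316.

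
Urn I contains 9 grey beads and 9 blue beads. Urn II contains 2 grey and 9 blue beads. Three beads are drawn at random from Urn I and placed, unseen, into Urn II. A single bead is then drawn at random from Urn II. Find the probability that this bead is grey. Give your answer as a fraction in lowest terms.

Condition on how many of the transferred beads are grey (from Urn I: 9 grey of 18; then Urn II has 14 total).
  0 grey: C(9,0)C(9,3)/C(18,3) = 7/68; then P = 2/14
  1 grey: C(9,1)C(9,2)/C(18,3) = 27/68; then P = 3/14
  2 grey: C(9,2)C(9,1)/C(18,3) = 27/68; then P = 4/14
  3 grey: C(9,3)C(9,0)/C(18,3) = 7/68; then P = 5/14
P(grey from Urn II) = 1/4 ≈ 0.2500.

1/4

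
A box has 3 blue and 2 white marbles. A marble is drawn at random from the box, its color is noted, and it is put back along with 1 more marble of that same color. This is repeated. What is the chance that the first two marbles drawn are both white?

After a white draw the box holds 3 white out of 6.
P = (2/5)·(3/6) = 1/5 ≈ 0.2000.

1/5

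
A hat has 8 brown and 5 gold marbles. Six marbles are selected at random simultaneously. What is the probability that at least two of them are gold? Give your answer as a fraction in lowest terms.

Sum the hypergeometric tail for j = 2,…,5 gold marbles.
Favorable = C(5,2)·C(8,4) + C(5,3)·C(8,3) + C(5,4)·C(8,2) + C(5,5)·C(8,1) = 1408; total = C(13,6) = 1716.
P = 1408/1716 = 32/39 ≈ 0.8205.

32/39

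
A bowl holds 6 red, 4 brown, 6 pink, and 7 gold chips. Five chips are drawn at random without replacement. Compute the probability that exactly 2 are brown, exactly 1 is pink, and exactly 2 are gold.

Unordered draws without replacement: count favorable combinations over C(23,5).
Favorable = C(6,0) · C(4,2) · C(6,1) · C(7,2) = 756; total = C(23,5) = 33649.
P = 756/33649 = 108/4807 ≈ 0.0225.

108/4807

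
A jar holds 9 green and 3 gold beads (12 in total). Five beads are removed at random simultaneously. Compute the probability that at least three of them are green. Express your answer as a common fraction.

Sum the hypergeometric tail for j = 3,…,5 green beads.
Favorable = C(9,3)·C(3,2) + C(9,4)·C(3,1) + C(9,5)·C(3,0) = 756; total = C(12,5) = 792.
P = 756/792 = 21/22 ≈ 0.9545.

21/22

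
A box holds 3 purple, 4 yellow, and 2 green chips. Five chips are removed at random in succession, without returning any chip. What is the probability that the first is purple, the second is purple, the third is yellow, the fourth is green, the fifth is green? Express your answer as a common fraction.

1/315

Multiply the conditional probability of each draw in order, without replacement, so each draw removes one from its color and from the total.
P = (3/9) · (2/8) · (4/7) · (2/6) · (1/5) = 1/315 ≈ 0.0032.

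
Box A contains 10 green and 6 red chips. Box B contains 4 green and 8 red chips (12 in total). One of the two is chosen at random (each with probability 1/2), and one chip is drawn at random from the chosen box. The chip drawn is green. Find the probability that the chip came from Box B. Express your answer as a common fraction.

P(green | Box A) = 5/8; P(green | Box B) = 1/3.
P(green) = 1/2·5/8 + 1/2·1/3 = 23/48.
By Bayes' rule, P(Box B | green) = 1/6 / 23/48 = 8/23 ≈ 0.3478.

8/23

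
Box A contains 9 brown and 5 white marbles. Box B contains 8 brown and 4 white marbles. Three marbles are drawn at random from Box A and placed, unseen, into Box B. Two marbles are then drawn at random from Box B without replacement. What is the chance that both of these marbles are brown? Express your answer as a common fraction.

Condition on how many of the transferred marbles are brown (from Box A: 9 brown of 14; then Box B has 15 total).
  0 brown: C(9,0)C(5,3)/C(14,3) = 5/182; then P = C(8,2)/C(15,2) = 4/15
  1 brown: C(9,1)C(5,2)/C(14,3) = 45/182; then P = C(9,2)/C(15,2) = 12/35
  2 brown: C(9,2)C(5,1)/C(14,3) = 45/91; then P = C(10,2)/C(15,2) = 3/7
  3 brown: C(9,3)C(5,0)/C(14,3) = 3/13; then P = C(11,2)/C(15,2) = 11/21
P(both brown) = 116/273 ≈ 0.4249.

116/273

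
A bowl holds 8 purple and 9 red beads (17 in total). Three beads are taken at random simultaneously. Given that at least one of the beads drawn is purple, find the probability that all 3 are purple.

P(all 3 purple) = C(8,3)/C(17,3) = 7/85; P(at least one purple) = 1 − C(9,3)/C(17,3) = 149/170.
Since 'all 3 purple' ⊆ 'at least one purple', P(all 3 | at least one) = 7/85 / 149/170 = 14/149 ≈ 0.0940.

14/149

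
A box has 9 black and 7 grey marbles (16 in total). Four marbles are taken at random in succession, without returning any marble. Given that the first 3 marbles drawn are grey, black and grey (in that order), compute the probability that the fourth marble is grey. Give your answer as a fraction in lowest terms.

After removing 1 black, 2 grey, the box has 5 grey out of 13 remaining.
P(fourth is grey | given) = 5/13 ≈ 0.3846.

5/13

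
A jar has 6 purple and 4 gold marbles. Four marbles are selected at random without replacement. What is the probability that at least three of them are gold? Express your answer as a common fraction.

5/42

Sum the hypergeometric tail for j = 3,…,4 gold marbles.
Favorable = C(4,3)·C(6,1) + C(4,4)·C(6,0) = 25; total = C(10,4) = 210.
P = 25/210 = 5/42 ≈ 0.1190.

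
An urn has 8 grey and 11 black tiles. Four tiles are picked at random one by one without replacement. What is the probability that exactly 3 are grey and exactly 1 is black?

Unordered draws without replacement: count favorable combinations over C(19,4).
Favorable = C(8,3) · C(11,1) = 616; total = C(19,4) = 3876.
P = 616/3876 = 154/969 ≈ 0.1589.

154/969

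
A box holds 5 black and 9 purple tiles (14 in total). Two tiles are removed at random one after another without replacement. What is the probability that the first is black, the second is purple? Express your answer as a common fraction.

45/182

Multiply the conditional probability of each draw in order, without replacement, so each draw removes one from its color and from the total.
P = (5/14) · (9/13) = 45/182 ≈ 0.2473.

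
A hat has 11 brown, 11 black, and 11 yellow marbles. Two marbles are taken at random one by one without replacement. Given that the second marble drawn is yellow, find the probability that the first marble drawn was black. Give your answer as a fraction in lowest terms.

11/32

P(first=black and the second marble drawn is yellow) = (11/33)·(11/32) = 11/96.
P(the second marble drawn is yellow) = Σ over first color = 11/96 + 11/96 + 5/48 = 1/3.
By Bayes, P(first=black | the second marble drawn is yellow) = 11/96 / 1/3 = 11/32 ≈ 0.3438.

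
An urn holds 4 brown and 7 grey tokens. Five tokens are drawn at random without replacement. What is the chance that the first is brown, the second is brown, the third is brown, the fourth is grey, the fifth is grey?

Multiply the conditional probability of each draw in order, without replacement, so each draw removes one from its color and from the total.
P = (4/11) · (3/10) · (2/9) · (7/8) · (6/7) = 1/55 ≈ 0.0182.

1/55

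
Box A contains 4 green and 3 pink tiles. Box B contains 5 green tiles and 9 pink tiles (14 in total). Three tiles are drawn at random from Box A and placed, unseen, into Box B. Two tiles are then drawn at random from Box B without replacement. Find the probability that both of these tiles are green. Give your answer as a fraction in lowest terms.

1/7

Condition on how many of the transferred tiles are green (from Box A: 4 green of 7; then Box B has 17 total).
  0 green: C(4,0)C(3,3)/C(7,3) = 1/35; then P = C(5,2)/C(17,2) = 5/68
  1 green: C(4,1)C(3,2)/C(7,3) = 12/35; then P = C(6,2)/C(17,2) = 15/136
  2 green: C(4,2)C(3,1)/C(7,3) = 18/35; then P = C(7,2)/C(17,2) = 21/136
  3 green: C(4,3)C(3,0)/C(7,3) = 4/35; then P = C(8,2)/C(17,2) = 7/34
P(both green) = 1/7 ≈ 0.1429.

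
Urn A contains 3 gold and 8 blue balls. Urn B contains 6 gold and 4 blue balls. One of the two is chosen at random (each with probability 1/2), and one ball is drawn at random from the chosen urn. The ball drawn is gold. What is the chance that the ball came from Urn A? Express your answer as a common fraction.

5/16

P(gold | Urn A) = 3/11; P(gold | Urn B) = 3/5.
P(gold) = 1/2·3/11 + 1/2·3/5 = 24/55.
By Bayes' rule, P(Urn A | gold) = 3/22 / 24/55 = 5/16 ≈ 0.3125.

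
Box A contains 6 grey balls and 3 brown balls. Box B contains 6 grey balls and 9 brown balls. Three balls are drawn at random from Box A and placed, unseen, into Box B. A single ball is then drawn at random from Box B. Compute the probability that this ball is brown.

Condition on how many of the transferred balls are brown (from Box A: 3 brown of 9; then Box B has 18 total).
  0 brown: C(3,0)C(6,3)/C(9,3) = 5/21; then P = 9/18
  1 brown: C(3,1)C(6,2)/C(9,3) = 15/28; then P = 10/18
  2 brown: C(3,2)C(6,1)/C(9,3) = 3/14; then P = 11/18
  3 brown: C(3,3)C(6,0)/C(9,3) = 1/84; then P = 12/18
P(brown from Box B) = 5/9 ≈ 0.5556.

5/9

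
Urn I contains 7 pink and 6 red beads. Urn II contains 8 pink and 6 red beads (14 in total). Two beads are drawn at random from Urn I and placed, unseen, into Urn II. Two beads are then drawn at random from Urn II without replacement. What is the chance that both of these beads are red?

539/3120

Condition on how many of the transferred beads are red (from Urn I: 6 red of 13; then Urn II has 16 total).
  0 red: C(6,0)C(7,2)/C(13,2) = 7/26; then P = C(6,2)/C(16,2) = 1/8
  1 red: C(6,1)C(7,1)/C(13,2) = 7/13; then P = C(7,2)/C(16,2) = 7/40
  2 red: C(6,2)C(7,0)/C(13,2) = 5/26; then P = C(8,2)/C(16,2) = 7/30
P(both red) = 539/3120 ≈ 0.1728.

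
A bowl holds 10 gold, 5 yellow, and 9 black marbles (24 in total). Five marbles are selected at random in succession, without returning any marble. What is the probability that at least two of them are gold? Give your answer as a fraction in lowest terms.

Sum the hypergeometric tail for j = 2,…,5 gold marbles.
Favorable = C(10,2)·C(14,3) + C(10,3)·C(14,2) + C(10,4)·C(14,1) + C(10,5)·C(14,0) = 30492; total = C(24,5) = 42504.
P = 30492/42504 = 33/46 ≈ 0.7174.

33/46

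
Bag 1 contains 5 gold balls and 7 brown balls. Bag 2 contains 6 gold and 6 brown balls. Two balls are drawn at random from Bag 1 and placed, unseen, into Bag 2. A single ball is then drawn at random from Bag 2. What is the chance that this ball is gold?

Condition on how many of the transferred balls are gold (from Bag 1: 5 gold of 12; then Bag 2 has 14 total).
  0 gold: C(5,0)C(7,2)/C(12,2) = 7/22; then P = 6/14
  1 gold: C(5,1)C(7,1)/C(12,2) = 35/66; then P = 7/14
  2 gold: C(5,2)C(7,0)/C(12,2) = 5/33; then P = 8/14
P(gold from Bag 2) = 41/84 ≈ 0.4881.

41/84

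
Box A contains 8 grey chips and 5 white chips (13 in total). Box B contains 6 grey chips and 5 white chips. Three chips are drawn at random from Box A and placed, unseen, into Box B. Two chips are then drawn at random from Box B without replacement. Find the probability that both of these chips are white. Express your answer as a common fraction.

Condition on how many of the transferred chips are white (from Box A: 5 white of 13; then Box B has 14 total).
  0 white: C(5,0)C(8,3)/C(13,3) = 28/143; then P = C(5,2)/C(14,2) = 10/91
  1 white: C(5,1)C(8,2)/C(13,3) = 70/143; then P = C(6,2)/C(14,2) = 15/91
  2 white: C(5,2)C(8,1)/C(13,3) = 40/143; then P = C(7,2)/C(14,2) = 3/13
  3 white: C(5,3)C(8,0)/C(13,3) = 5/143; then P = C(8,2)/C(14,2) = 4/13
P(both white) = 30/169 ≈ 0.1775.

30/169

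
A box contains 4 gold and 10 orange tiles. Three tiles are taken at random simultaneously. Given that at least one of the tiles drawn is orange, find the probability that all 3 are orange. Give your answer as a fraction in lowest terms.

1/3

P(all 3 orange) = C(10,3)/C(14,3) = 30/91; P(at least one orange) = 1 − C(4,3)/C(14,3) = 90/91.
Since 'all 3 orange' ⊆ 'at least one orange', P(all 3 | at least one) = 30/91 / 90/91 = 1/3 ≈ 0.3333.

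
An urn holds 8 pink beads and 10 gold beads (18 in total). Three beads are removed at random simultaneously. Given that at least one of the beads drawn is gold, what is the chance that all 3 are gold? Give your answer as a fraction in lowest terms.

3/19

P(all 3 gold) = C(10,3)/C(18,3) = 5/34; P(at least one gold) = 1 − C(8,3)/C(18,3) = 95/102.
Since 'all 3 gold' ⊆ 'at least one gold', P(all 3 | at least one) = 5/34 / 95/102 = 3/19 ≈ 0.1579.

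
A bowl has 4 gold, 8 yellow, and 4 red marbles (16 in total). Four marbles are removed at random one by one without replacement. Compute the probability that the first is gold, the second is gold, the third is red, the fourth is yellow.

4/455

Multiply the conditional probability of each draw in order, without replacement, so each draw removes one from its color and from the total.
P = (4/16) · (3/15) · (4/14) · (8/13) = 4/455 ≈ 0.0088.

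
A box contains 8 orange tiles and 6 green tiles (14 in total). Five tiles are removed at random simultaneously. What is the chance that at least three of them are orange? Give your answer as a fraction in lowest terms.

Sum the hypergeometric tail for j = 3,…,5 orange tiles.
Favorable = C(8,3)·C(6,2) + C(8,4)·C(6,1) + C(8,5)·C(6,0) = 1316; total = C(14,5) = 2002.
P = 1316/2002 = 94/143 ≈ 0.6573.

94/143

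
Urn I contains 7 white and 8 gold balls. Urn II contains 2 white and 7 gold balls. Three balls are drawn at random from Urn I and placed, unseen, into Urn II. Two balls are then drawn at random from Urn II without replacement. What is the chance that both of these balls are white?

Condition on how many of the transferred balls are white (from Urn I: 7 white of 15; then Urn II has 12 total).
  0 white: C(7,0)C(8,3)/C(15,3) = 8/65; then P = C(2,2)/C(12,2) = 1/66
  1 white: C(7,1)C(8,2)/C(15,3) = 28/65; then P = C(3,2)/C(12,2) = 1/22
  2 white: C(7,2)C(8,1)/C(15,3) = 24/65; then P = C(4,2)/C(12,2) = 1/11
  3 white: C(7,3)C(8,0)/C(15,3) = 1/13; then P = C(5,2)/C(12,2) = 5/33
P(both white) = 1/15 ≈ 0.0667.

1/15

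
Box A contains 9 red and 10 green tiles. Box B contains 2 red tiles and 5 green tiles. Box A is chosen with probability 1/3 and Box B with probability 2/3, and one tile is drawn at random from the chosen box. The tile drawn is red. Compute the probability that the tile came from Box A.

P(red | Box A) = 9/19; P(red | Box B) = 2/7.
P(red) = 1/3·9/19 + 2/3·2/7 = 139/399.
By Bayes' rule, P(Box A | red) = 3/19 / 139/399 = 63/139 ≈ 0.4532.

63/139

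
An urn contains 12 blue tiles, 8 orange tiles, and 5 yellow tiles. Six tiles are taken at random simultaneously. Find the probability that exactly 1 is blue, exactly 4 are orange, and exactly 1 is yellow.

6/253

Unordered draws without replacement: count favorable combinations over C(25,6).
Favorable = C(12,1) · C(8,4) · C(5,1) = 4200; total = C(25,6) = 177100.
P = 4200/177100 = 6/253 ≈ 0.0237.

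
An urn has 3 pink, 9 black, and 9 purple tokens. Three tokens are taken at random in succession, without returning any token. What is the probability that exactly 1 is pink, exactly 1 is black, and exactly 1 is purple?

Unordered draws without replacement: count favorable combinations over C(21,3).
Favorable = C(3,1) · C(9,1) · C(9,1) = 243; total = C(21,3) = 1330.
P = 243/1330 = 243/1330 ≈ 0.1827.

243/1330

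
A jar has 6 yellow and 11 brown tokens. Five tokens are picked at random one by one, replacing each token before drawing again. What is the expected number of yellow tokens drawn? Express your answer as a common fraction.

By linearity of expectation, E[X] = Σ P(draw i is yellow); each independent draw has P(yellow) = 6/17.
E[X] = 5 · 6/17 = 30/17 ≈ 1.7647.

30/17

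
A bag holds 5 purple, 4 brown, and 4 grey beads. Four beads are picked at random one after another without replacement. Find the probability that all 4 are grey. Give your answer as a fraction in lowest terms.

1/715

Unordered draws without replacement: count favorable combinations over C(13,4).
Favorable = C(5,0) · C(4,0) · C(4,4) = 1; total = C(13,4) = 715.
P = 1/715 = 1/715 ≈ 0.0014.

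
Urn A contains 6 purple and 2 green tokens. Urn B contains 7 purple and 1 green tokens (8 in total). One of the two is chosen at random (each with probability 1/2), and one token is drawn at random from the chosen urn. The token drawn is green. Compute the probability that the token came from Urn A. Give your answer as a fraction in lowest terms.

P(green | Urn A) = 1/4; P(green | Urn B) = 1/8.
P(green) = 1/2·1/4 + 1/2·1/8 = 3/16.
By Bayes' rule, P(Urn A | green) = 1/8 / 3/16 = 2/3 ≈ 0.6667.

2/3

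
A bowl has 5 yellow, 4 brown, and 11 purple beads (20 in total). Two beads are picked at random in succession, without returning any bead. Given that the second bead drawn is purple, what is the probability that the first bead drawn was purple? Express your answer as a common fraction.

P(first=purple and the second bead drawn is purple) = (11/20)·(10/19) = 11/38.
P(the second bead drawn is purple) = Σ over first color = 11/76 + 11/95 + 11/38 = 11/20.
By Bayes, P(first=purple | the second bead drawn is purple) = 11/38 / 11/20 = 10/19 ≈ 0.5263.

10/19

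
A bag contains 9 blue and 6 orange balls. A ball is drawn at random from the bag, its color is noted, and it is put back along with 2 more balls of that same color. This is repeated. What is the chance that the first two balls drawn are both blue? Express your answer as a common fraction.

33/85

After a blue draw the bag holds 11 blue out of 17.
P = (9/15)·(11/17) = 33/85 ≈ 0.3882.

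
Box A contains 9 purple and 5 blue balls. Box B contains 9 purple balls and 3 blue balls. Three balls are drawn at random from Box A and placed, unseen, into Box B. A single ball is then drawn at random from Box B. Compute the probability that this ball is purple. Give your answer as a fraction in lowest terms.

Condition on how many of the transferred balls are purple (from Box A: 9 purple of 14; then Box B has 15 total).
  0 purple: C(9,0)C(5,3)/C(14,3) = 5/182; then P = 9/15
  1 purple: C(9,1)C(5,2)/C(14,3) = 45/182; then P = 10/15
  2 purple: C(9,2)C(5,1)/C(14,3) = 45/91; then P = 11/15
  3 purple: C(9,3)C(5,0)/C(14,3) = 3/13; then P = 12/15
P(purple from Box B) = 51/70 ≈ 0.7286.

51/70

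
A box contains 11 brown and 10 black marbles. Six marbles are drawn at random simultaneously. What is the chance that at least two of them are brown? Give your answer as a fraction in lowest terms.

1221/1292

Sum the hypergeometric tail for j = 2,…,6 brown marbles.
Favorable = C(11,2)·C(10,4) + C(11,3)·C(10,3) + C(11,4)·C(10,2) + C(11,5)·C(10,1) + C(11,6)·C(10,0) = 51282; total = C(21,6) = 54264.
P = 51282/54264 = 1221/1292 ≈ 0.9450.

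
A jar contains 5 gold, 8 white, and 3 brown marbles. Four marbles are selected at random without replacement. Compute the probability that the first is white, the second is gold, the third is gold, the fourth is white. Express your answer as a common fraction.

Multiply the conditional probability of each draw in order, without replacement, so each draw removes one from its color and from the total.
P = (8/16) · (5/15) · (4/14) · (7/13) = 1/39 ≈ 0.0256.

1/39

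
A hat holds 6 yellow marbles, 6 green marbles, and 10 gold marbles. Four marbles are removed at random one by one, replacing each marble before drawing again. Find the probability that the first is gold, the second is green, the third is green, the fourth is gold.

Multiply the conditional probability of each draw in order, with replacement (the composition resets each draw).
P = (10/22) · (6/22) · (6/22) · (10/22) = 225/14641 ≈ 0.0154.

225/14641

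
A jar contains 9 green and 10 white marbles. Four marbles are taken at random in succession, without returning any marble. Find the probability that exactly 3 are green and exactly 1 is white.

Unordered draws without replacement: count favorable combinations over C(19,4).
Favorable = C(9,3) · C(10,1) = 840; total = C(19,4) = 3876.
P = 840/3876 = 70/323 ≈ 0.2167.

70/323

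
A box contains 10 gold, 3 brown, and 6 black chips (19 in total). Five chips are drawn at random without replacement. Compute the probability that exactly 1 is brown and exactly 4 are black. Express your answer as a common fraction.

Unordered draws without replacement: count favorable combinations over C(19,5).
Favorable = C(10,0) · C(3,1) · C(6,4) = 45; total = C(19,5) = 11628.
P = 45/11628 = 5/1292 ≈ 0.0039.

5/1292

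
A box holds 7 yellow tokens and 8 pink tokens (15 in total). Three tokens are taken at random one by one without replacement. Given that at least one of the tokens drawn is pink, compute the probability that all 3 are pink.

P(all 3 pink) = C(8,3)/C(15,3) = 8/65; P(at least one pink) = 1 − C(7,3)/C(15,3) = 12/13.
Since 'all 3 pink' ⊆ 'at least one pink', P(all 3 | at least one) = 8/65 / 12/13 = 2/15 ≈ 0.1333.

2/15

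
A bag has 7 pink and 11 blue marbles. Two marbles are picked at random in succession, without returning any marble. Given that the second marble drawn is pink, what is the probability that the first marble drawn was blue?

11/17

P(first=blue and the second marble drawn is pink) = (11/18)·(7/17) = 77/306.
P(the second marble drawn is pink) = Σ over first color = 7/51 + 77/306 = 7/18.
By Bayes, P(first=blue | the second marble drawn is pink) = 77/306 / 7/18 = 11/17 ≈ 0.6471.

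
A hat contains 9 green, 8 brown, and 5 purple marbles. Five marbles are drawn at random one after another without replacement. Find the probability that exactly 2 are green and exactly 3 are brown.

16/209

Unordered draws without replacement: count favorable combinations over C(22,5).
Favorable = C(9,2) · C(8,3) · C(5,0) = 2016; total = C(22,5) = 26334.
P = 2016/26334 = 16/209 ≈ 0.0766.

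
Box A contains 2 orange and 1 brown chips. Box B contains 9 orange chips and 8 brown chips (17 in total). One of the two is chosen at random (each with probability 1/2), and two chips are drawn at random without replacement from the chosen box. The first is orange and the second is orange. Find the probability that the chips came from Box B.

P(E | Box A) = 1/3; P(E | Box B) = 9/34.
P(E) = 1/2·1/3 + 1/2·9/34 = 61/204.
By Bayes' rule, P(Box B | E) = 9/68 / 61/204 = 27/61 ≈ 0.4426.

27/61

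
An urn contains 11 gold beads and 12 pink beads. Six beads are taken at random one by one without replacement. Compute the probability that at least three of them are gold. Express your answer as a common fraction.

Sum the hypergeometric tail for j = 3,…,6 gold beads.
Favorable = C(11,3)·C(12,3) + C(11,4)·C(12,2) + C(11,5)·C(12,1) + C(11,6)·C(12,0) = 64086; total = C(23,6) = 100947.
P = 64086/100947 = 1942/3059 ≈ 0.6348.

1942/3059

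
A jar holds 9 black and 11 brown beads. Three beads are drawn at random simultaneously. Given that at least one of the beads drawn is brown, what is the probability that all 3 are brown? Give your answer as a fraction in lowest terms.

P(all 3 brown) = C(11,3)/C(20,3) = 11/76; P(at least one brown) = 1 − C(9,3)/C(20,3) = 88/95.
Since 'all 3 brown' ⊆ 'at least one brown', P(all 3 | at least one) = 11/76 / 88/95 = 5/32 ≈ 0.1562.

5/32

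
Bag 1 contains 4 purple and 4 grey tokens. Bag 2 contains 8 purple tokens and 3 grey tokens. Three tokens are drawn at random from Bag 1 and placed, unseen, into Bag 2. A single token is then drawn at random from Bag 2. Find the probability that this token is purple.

19/28

Condition on how many of the transferred tokens are purple (from Bag 1: 4 purple of 8; then Bag 2 has 14 total).
  0 purple: C(4,0)C(4,3)/C(8,3) = 1/14; then P = 8/14
  1 purple: C(4,1)C(4,2)/C(8,3) = 3/7; then P = 9/14
  2 purple: C(4,2)C(4,1)/C(8,3) = 3/7; then P = 10/14
  3 purple: C(4,3)C(4,0)/C(8,3) = 1/14; then P = 11/14
P(purple from Bag 2) = 19/28 ≈ 0.6786.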